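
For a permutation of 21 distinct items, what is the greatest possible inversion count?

The maximum occurs when the array is in strictly decreasing order: every one of the C(21, 2) pairs is inverted.
C(21, 2) = 21·20/2 = 210

There are 210 inversions.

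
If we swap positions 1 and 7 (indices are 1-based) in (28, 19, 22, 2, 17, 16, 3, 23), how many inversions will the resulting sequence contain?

There are 9 inversions.

Positions 1 and 7 hold 28 and 3; after swapping, the array is [3, 19, 22, 2, 17, 16, 28, 23].
Element-by-element contributions:
3: 1
19: 3
22: 3
2: 0
17: 1
16: 0
28: 1
23: 0
Sum: 1 + 3 + 3 + 0 + 1 + 0 + 1 + 0 = 9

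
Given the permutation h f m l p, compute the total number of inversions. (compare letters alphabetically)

There are 2 inversions.

Out-of-order index pairs (0-indexed):
(0,1): h > f
(2,3): m > l
That's 2 pairs.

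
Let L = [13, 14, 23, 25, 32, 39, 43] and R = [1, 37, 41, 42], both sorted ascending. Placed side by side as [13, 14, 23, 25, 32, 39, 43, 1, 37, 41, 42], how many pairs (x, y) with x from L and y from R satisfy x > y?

11

For each element r of the right run, count left-run elements greater than r:
r = 1: 13, 14, 23, 25, 32, 39, 43 → 7
r = 37: 39, 43 → 2
r = 41: 43 → 1
r = 42: 43 → 1
Cross-inversions: 7 + 2 + 1 + 1 = 11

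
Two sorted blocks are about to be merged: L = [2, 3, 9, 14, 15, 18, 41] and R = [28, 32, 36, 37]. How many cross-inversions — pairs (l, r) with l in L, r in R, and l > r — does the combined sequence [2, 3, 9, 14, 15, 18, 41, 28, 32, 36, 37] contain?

For each element r of the right run, count left-run elements greater than r:
r = 28: 41 → 1
r = 32: 41 → 1
r = 36: 41 → 1
r = 37: 41 → 1
Cross-inversions: 1 + 1 + 1 + 1 = 4

There are 4 split inversions.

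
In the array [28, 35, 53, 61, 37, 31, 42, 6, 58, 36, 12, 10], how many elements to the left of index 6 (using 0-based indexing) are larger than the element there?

2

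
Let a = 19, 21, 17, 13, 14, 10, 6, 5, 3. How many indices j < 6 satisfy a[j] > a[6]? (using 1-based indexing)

5

The element at index 6 is 10.
Elements before it: 19, 21, 17, 13, 14
Those larger than 10: 19, 21, 17, 13, 14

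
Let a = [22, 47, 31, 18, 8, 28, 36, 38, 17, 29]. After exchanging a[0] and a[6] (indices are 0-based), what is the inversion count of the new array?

28

Positions 0 and 6 hold 22 and 36; after swapping, the array is [36, 47, 31, 18, 8, 28, 22, 38, 17, 29].
Count, for each position, how many later elements it exceeds:
36 → 31, 18, 8, 28, 22, 17, 29 → 7
47 → 31, 18, 8, 28, 22, 38, 17, 29 → 8
31 → 18, 8, 28, 22, 17, 29 → 6
18 → 8, 17 → 2
8 → none → 0
28 → 22, 17 → 2
22 → 17 → 1
38 → 17, 29 → 2
17 → none → 0
29 → none → 0
Sum: 7 + 8 + 6 + 2 + 0 + 2 + 1 + 2 + 0 + 0 = 28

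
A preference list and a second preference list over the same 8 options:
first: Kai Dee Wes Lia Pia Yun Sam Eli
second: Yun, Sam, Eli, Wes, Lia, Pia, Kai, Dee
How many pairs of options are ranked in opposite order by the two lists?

Assign each item its position (1..8) in the first ordering, then rewrite the second ordering as that position sequence:
positions: Kai→1, Dee→2, Wes→3, Lia→4, Pia→5, Yun→6, Sam→7, Eli→8
second ordering as positions: [6, 7, 8, 3, 4, 5, 1, 2]
Discordant pairs = inversions in this position sequence.
6: 3, 4, 5, 1, 2 → 5
7: 3, 4, 5, 1, 2 → 5
8: 3, 4, 5, 1, 2 → 5
3: 1, 2 → 2
4: 1, 2 → 2
5: 1, 2 → 2
1: 0
2: 0
Total: 5 + 5 + 5 + 2 + 2 + 2 + 0 + 0 = 21

21 pairs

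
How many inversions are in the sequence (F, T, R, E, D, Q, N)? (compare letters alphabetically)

13

Sweep left to right; for each value list the smaller values that follow it:
F → E, D → 2
T → R, E, D, Q, N → 5
R → E, D, Q, N → 4
E → D → 1
D → none → 0
Q → N → 1
N → none → 0
Sum: 2 + 5 + 4 + 1 + 0 + 1 + 0 = 13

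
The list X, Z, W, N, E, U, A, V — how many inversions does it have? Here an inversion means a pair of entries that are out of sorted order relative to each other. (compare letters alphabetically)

21 inversions

Count, for each position, how many later elements it exceeds:
X → W, N, E, U, A, V → 6
Z → W, N, E, U, A, V → 6
W → N, E, U, A, V → 5
N → E, A → 2
E → A → 1
U → A → 1
A → none → 0
V → none → 0
Sum: 6 + 6 + 5 + 2 + 1 + 1 + 0 + 0 = 21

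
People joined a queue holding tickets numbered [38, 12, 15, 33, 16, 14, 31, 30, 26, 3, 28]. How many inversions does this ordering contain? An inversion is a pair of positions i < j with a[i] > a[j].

31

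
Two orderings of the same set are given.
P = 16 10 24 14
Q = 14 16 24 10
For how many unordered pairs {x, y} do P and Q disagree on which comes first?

Assign each item its position (1..4) in the first ordering, then rewrite the second ordering as that position sequence:
positions: 16→1, 10→2, 24→3, 14→4
second ordering as positions: [4, 1, 3, 2]
Discordant pairs = inversions in this position sequence.
4: 1, 3, 2 → 3
1: 0
3: 2 → 1
2: 0
Total: 3 + 0 + 1 + 0 = 4

4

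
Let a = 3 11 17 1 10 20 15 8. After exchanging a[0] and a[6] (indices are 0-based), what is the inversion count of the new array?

Positions 0 and 6 hold 3 and 15; after swapping, the array is [15, 11, 17, 1, 10, 20, 3, 8].
For each element, count later entries that are smaller:
15: 5
11: 4
17: 4
1: 0
10: 2
20: 2
3: 0
8: 0
Sum: 5 + 4 + 4 + 0 + 2 + 2 + 0 + 0 = 17

17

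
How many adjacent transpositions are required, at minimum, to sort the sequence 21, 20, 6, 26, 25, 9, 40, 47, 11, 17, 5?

Swaps: 30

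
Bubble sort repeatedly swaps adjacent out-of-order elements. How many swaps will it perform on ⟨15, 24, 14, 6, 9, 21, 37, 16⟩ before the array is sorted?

The minimum number of adjacent swaps to sort an array equals its inversion count, since every such swap removes exactly one inversion.
Count inversions — for each element, later elements that are smaller:
15: 14, 6, 9 → 3
24: 14, 6, 9, 21, 16 → 5
14: 6, 9 → 2
6: none → 0
9: none → 0
21: 16 → 1
37: 16 → 1
16: none → 0
Total inversions: 3 + 5 + 2 + 0 + 0 + 1 + 1 + 0 = 12

12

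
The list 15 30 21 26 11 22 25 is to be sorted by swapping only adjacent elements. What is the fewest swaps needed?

10 swaps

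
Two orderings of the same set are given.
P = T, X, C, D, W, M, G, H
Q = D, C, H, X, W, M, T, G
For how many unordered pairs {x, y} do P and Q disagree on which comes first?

Assign each item its position (1..8) in the first ordering, then rewrite the second ordering as that position sequence:
positions: T→1, X→2, C→3, D→4, W→5, M→6, G→7, H→8
second ordering as positions: [4, 3, 8, 2, 5, 6, 1, 7]
Discordant pairs = inversions in this position sequence.
4: 3, 2, 1 → 3
3: 2, 1 → 2
8: 2, 5, 6, 1, 7 → 5
2: 1 → 1
5: 1 → 1
6: 1 → 1
1: 0
7: 0
Total: 3 + 2 + 5 + 1 + 1 + 1 + 0 + 0 = 13

13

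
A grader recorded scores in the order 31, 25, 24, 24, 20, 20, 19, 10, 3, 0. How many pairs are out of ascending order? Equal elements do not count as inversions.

There are 43 inversions.

Count, for each position, how many later elements it exceeds:
31 → 25, 24, 24, 20, 20, 19, 10, 3, 0 → 9
25 → 24, 24, 20, 20, 19, 10, 3, 0 → 8
24 → 20, 20, 19, 10, 3, 0 → 6
24 → 20, 20, 19, 10, 3, 0 → 6
20 → 19, 10, 3, 0 → 4
20 → 19, 10, 3, 0 → 4
19 → 10, 3, 0 → 3
10 → 3, 0 → 2
3 → 0 → 1
0 → none → 0
Sum: 9 + 8 + 6 + 6 + 4 + 4 + 3 + 2 + 1 + 0 = 43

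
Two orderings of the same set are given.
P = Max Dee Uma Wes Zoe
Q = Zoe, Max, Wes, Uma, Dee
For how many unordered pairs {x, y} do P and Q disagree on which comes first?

There are 7 disagreeing pairs.

Assign each item its position (1..5) in the first ordering, then rewrite the second ordering as that position sequence:
positions: Max→1, Dee→2, Uma→3, Wes→4, Zoe→5
second ordering as positions: [5, 1, 4, 3, 2]
Discordant pairs = inversions in this position sequence.
5: 1, 4, 3, 2 → 4
1: 0
4: 3, 2 → 2
3: 2 → 1
2: 0
Total: 4 + 0 + 2 + 1 + 0 = 7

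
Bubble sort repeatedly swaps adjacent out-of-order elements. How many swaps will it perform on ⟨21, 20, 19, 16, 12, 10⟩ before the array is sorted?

There are 15 swaps.

Minimum adjacent swaps = number of inversions (each swap of adjacent out-of-order elements removes one inversion and no swap can remove more).
Count inversions — for each element, later elements that are smaller:
21: 20, 19, 16, 12, 10 → 5
20: 19, 16, 12, 10 → 4
19: 16, 12, 10 → 3
16: 12, 10 → 2
12: 10 → 1
10: none → 0
Total inversions: 5 + 4 + 3 + 2 + 1 + 0 = 15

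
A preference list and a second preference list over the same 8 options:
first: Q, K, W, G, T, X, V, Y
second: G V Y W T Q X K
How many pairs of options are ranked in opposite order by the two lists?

18

Assign each item its position (1..8) in the first ordering, then rewrite the second ordering as that position sequence:
positions: Q→1, K→2, W→3, G→4, T→5, X→6, V→7, Y→8
second ordering as positions: [4, 7, 8, 3, 5, 1, 6, 2]
Discordant pairs = inversions in this position sequence.
4: 3, 1, 2 → 3
7: 3, 5, 1, 6, 2 → 5
8: 3, 5, 1, 6, 2 → 5
3: 1, 2 → 2
5: 1, 2 → 2
1: 0
6: 2 → 1
2: 0
Total: 3 + 5 + 5 + 2 + 2 + 0 + 1 + 0 = 18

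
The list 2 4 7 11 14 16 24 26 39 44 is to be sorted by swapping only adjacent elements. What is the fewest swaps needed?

0

The minimum number of adjacent swaps to sort an array equals its inversion count, since every such swap removes exactly one inversion.
Count inversions — for each element, later elements that are smaller:
2: none → 0
4: none → 0
7: none → 0
11: none → 0
14: none → 0
16: none → 0
24: none → 0
26: none → 0
39: none → 0
44: none → 0
Total inversions: 0 + 0 + 0 + 0 + 0 + 0 + 0 + 0 + 0 + 0 = 0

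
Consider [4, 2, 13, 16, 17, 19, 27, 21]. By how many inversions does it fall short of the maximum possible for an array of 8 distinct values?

Maximum inversions for 8 distinct elements is C(8, 2) = 8·7/2 = 28.
Current inversions — for each element, count later smaller elements:
4: 1
2: 0
13: 0
16: 0
17: 0
19: 0
27: 1
21: 0
Current total: 1 + 0 + 0 + 0 + 0 + 0 + 1 + 0 = 2
Shortfall: 28 − 2 = 26

26 inversions short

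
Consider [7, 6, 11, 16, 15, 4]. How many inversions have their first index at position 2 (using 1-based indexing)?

The element at index 2 is 6.
Elements after it: 11, 16, 15, 4
Those smaller than 6: 4

1 such element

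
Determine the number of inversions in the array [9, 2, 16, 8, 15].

Sweep left to right; for each value list the smaller values that follow it:
9 → 2, 8 → 2
2 → none → 0
16 → 8, 15 → 2
8 → none → 0
15 → none → 0
Sum: 2 + 0 + 2 + 0 + 0 = 4

4 out-of-order pairs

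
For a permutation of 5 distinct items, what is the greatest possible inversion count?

10

A reversed (strictly descending) arrangement makes every pair an inversion, giving C(5, 2) inversions.
C(5, 2) = 5·4/2 = 10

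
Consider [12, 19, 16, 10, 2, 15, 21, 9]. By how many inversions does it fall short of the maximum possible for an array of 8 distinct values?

Maximum inversions for 8 distinct elements is C(8, 2) = 8·7/2 = 28.
Current inversions — for each element, count later smaller elements:
12: 3
19: 5
16: 4
10: 2
2: 0
15: 1
21: 1
9: 0
Current total: 3 + 5 + 4 + 2 + 0 + 1 + 1 + 0 = 16
Shortfall: 28 − 16 = 12

12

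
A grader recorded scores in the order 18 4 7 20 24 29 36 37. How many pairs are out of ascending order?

2 inversions

For each element, count later entries that are smaller:
18 → 4, 7 → 2
4 → none → 0
7 → none → 0
20 → none → 0
24 → none → 0
29 → none → 0
36 → none → 0
37 → none → 0
Sum: 2 + 0 + 0 + 0 + 0 + 0 + 0 + 0 = 2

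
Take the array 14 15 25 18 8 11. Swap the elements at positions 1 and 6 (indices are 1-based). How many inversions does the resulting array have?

8

Positions 1 and 6 hold 14 and 11; after swapping, the array is [11, 15, 25, 18, 8, 14].
Count, for each position, how many later elements it exceeds:
11: 1
15: 2
25: 3
18: 2
8: 0
14: 0
Sum: 1 + 2 + 3 + 2 + 0 + 0 = 8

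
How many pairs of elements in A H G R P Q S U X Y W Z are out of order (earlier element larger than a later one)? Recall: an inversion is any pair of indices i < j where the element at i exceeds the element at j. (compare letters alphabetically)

Sweep left to right; for each value list the smaller values that follow it:
A: 0
H: 1
G: 0
R: 2
P: 0
Q: 0
S: 0
U: 0
X: 1
Y: 1
W: 0
Z: 0
Sum: 0 + 1 + 0 + 2 + 0 + 0 + 0 + 0 + 1 + 1 + 0 + 0 = 5

5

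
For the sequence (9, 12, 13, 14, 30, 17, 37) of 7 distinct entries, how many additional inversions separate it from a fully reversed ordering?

Maximum inversions for 7 distinct elements is C(7, 2) = 7·6/2 = 21.
Current inversions — for each element, count later smaller elements:
9: 0
12: 0
13: 0
14: 0
30: 1
17: 0
37: 0
Current total: 0 + 0 + 0 + 0 + 1 + 0 + 0 = 1
Shortfall: 21 − 1 = 20

20 inversions short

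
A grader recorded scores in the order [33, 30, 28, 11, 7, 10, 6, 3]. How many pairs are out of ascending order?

Element-by-element contributions:
33: 7
30: 6
28: 5
11: 4
7: 2
10: 2
6: 1
3: 0
Sum: 7 + 6 + 5 + 4 + 2 + 2 + 1 + 0 = 27

There are 27 inversions.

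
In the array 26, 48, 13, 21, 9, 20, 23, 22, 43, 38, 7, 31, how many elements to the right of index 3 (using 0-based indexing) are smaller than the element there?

3

The element at index 3 is 21.
Elements after it: 9, 20, 23, 22, 43, 38, 7, 31
Those smaller than 21: 9, 20, 7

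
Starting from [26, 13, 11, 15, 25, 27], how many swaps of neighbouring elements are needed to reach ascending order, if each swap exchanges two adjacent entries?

5 swaps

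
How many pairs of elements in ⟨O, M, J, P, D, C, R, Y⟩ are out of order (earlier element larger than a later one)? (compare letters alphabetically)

12

Element-by-element contributions:
O → M, J, D, C → 4
M → J, D, C → 3
J → D, C → 2
P → D, C → 2
D → C → 1
C → none → 0
R → none → 0
Y → none → 0
Sum: 4 + 3 + 2 + 2 + 1 + 0 + 0 + 0 = 12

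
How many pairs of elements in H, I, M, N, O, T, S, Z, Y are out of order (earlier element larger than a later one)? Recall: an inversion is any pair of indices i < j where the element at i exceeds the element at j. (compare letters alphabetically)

There are 2 inversions.

Sweep left to right; for each value list the smaller values that follow it:
H: 0
I: 0
M: 0
N: 0
O: 0
T: 1
S: 0
Z: 1
Y: 0
Sum: 0 + 0 + 0 + 0 + 0 + 1 + 0 + 1 + 0 = 2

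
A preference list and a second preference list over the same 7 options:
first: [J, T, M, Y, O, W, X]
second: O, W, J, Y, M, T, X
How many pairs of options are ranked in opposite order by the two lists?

11

Assign each item its position (1..7) in the first ordering, then rewrite the second ordering as that position sequence:
positions: J→1, T→2, M→3, Y→4, O→5, W→6, X→7
second ordering as positions: [5, 6, 1, 4, 3, 2, 7]
Discordant pairs = inversions in this position sequence.
5: 1, 4, 3, 2 → 4
6: 1, 4, 3, 2 → 4
1: 0
4: 3, 2 → 2
3: 2 → 1
2: 0
7: 0
Total: 4 + 4 + 0 + 2 + 1 + 0 + 0 = 11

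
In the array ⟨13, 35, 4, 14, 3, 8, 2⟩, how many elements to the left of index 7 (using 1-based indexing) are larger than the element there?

6

The element at index 7 is 2.
Elements before it: 13, 35, 4, 14, 3, 8
Those larger than 2: 13, 35, 4, 14, 3, 8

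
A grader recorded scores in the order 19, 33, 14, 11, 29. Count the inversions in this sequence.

Sweep left to right; for each value list the smaller values that follow it:
19: 2
33: 3
14: 1
11: 0
29: 0
Sum: 2 + 3 + 1 + 0 + 0 = 6

6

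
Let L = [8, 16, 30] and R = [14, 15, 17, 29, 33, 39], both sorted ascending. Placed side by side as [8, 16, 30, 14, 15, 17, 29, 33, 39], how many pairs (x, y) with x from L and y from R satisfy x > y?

Take each right-half value and tally the left-half values above it:
r = 14: 16, 30 → 2
r = 15: 16, 30 → 2
r = 17: 30 → 1
r = 29: 30 → 1
r = 33: none → 0
r = 39: none → 0
Cross-inversions: 2 + 2 + 1 + 1 + 0 + 0 = 6

6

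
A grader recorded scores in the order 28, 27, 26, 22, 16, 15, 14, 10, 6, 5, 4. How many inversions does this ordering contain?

Count, for each position, how many later elements it exceeds:
28: 10
27: 9
26: 8
22: 7
16: 6
15: 5
14: 4
10: 3
6: 2
5: 1
4: 0
Sum: 10 + 9 + 8 + 7 + 6 + 5 + 4 + 3 + 2 + 1 + 0 = 55

55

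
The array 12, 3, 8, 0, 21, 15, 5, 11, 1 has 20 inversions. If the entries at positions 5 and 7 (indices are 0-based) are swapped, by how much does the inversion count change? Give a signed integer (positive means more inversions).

Positions 5 and 7 hold 15 and 11; after swapping, the array is [12, 3, 8, 0, 21, 11, 5, 15, 1].
For each element, count later entries that are smaller:
12: 6
3: 2
8: 3
0: 0
21: 4
11: 2
5: 1
15: 1
1: 0
Sum: 6 + 2 + 3 + 0 + 4 + 2 + 1 + 1 + 0 = 19
Change: 19 − 20 = -1

-1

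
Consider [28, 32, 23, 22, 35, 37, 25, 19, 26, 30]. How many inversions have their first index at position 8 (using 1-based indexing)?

0 such elements

The element at index 8 is 19.
Elements after it: 26, 30
None of them are smaller than 19.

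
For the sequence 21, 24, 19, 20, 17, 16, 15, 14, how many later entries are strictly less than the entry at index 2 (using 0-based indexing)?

The element at index 2 is 19.
Elements after it: 20, 17, 16, 15, 14
Those smaller than 19: 17, 16, 15, 14

4 such elements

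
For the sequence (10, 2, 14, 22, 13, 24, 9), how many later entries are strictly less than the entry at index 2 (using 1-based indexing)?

0 such elements

The element at index 2 is 2.
Elements after it: 14, 22, 13, 24, 9
None of them are smaller than 2.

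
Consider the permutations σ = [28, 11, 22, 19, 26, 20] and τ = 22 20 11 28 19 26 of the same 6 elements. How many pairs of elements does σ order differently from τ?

Assign each item its position (1..6) in the first ordering, then rewrite the second ordering as that position sequence:
positions: 28→1, 11→2, 22→3, 19→4, 26→5, 20→6
second ordering as positions: [3, 6, 2, 1, 4, 5]
Discordant pairs = inversions in this position sequence.
3: 2, 1 → 2
6: 2, 1, 4, 5 → 4
2: 1 → 1
1: 0
4: 0
5: 0
Total: 2 + 4 + 1 + 0 + 0 + 0 = 7

7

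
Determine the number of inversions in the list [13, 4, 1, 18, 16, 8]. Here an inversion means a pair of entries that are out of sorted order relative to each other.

Out-of-order index pairs (1-indexed):
(1,2): 13 > 4
(1,3): 13 > 1
(1,6): 13 > 8
(2,3): 4 > 1
(4,5): 18 > 16
(4,6): 18 > 8
(5,6): 16 > 8
That's 7 pairs.

7 inversions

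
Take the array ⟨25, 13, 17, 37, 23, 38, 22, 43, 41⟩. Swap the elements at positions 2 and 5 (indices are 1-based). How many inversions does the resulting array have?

Positions 2 and 5 hold 13 and 23; after swapping, the array is [25, 23, 17, 37, 13, 38, 22, 43, 41].
For each element, count later entries that are smaller:
25: 4
23: 3
17: 1
37: 2
13: 0
38: 1
22: 0
43: 1
41: 0
Sum: 4 + 3 + 1 + 2 + 0 + 1 + 0 + 1 + 0 = 12

12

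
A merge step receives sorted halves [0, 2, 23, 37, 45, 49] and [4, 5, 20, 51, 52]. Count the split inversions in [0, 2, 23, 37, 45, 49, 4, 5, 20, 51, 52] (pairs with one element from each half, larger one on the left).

For each element r of the right run, count left-run elements greater than r:
r = 4: 23, 37, 45, 49 → 4
r = 5: 23, 37, 45, 49 → 4
r = 20: 23, 37, 45, 49 → 4
r = 51: none → 0
r = 52: none → 0
Cross-inversions: 4 + 4 + 4 + 0 + 0 = 12

12 cross-inversions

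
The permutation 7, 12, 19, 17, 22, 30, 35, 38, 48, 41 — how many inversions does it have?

Out-of-order pairs: 2

Element-by-element contributions:
7: 0
12: 0
19: 1
17: 0
22: 0
30: 0
35: 0
38: 0
48: 1
41: 0
Sum: 0 + 0 + 1 + 0 + 0 + 0 + 0 + 0 + 1 + 0 = 2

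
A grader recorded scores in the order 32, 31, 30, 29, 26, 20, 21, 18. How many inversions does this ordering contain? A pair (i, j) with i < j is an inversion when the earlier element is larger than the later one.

27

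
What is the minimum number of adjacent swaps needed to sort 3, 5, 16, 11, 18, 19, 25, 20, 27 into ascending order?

Each adjacent swap fixes exactly one inversion, so the minimum swap count equals the number of inversions.
Count inversions — for each element, later elements that are smaller:
3: none → 0
5: none → 0
16: 11 → 1
11: none → 0
18: none → 0
19: none → 0
25: 20 → 1
20: none → 0
27: none → 0
Total inversions: 0 + 0 + 1 + 0 + 0 + 0 + 1 + 0 + 0 = 2

Swaps: 2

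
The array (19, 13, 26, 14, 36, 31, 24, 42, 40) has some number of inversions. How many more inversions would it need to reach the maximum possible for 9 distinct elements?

28 inversions short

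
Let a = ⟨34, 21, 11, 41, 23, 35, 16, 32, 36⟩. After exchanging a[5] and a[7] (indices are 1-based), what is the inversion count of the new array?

14 inversions

Positions 5 and 7 hold 23 and 16; after swapping, the array is [34, 21, 11, 41, 16, 35, 23, 32, 36].
For each element, count later entries that are smaller:
34 → 21, 11, 16, 23, 32 → 5
21 → 11, 16 → 2
11 → none → 0
41 → 16, 35, 23, 32, 36 → 5
16 → none → 0
35 → 23, 32 → 2
23 → none → 0
32 → none → 0
36 → none → 0
Sum: 5 + 2 + 0 + 5 + 0 + 2 + 0 + 0 + 0 = 14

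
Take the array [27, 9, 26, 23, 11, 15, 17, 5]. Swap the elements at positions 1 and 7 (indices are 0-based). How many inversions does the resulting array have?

There are 19 inversions.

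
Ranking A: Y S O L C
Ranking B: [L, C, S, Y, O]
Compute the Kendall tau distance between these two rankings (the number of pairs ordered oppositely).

Assign each item its position (1..5) in the first ordering, then rewrite the second ordering as that position sequence:
positions: Y→1, S→2, O→3, L→4, C→5
second ordering as positions: [4, 5, 2, 1, 3]
Discordant pairs = inversions in this position sequence.
4: 2, 1, 3 → 3
5: 2, 1, 3 → 3
2: 1 → 1
1: 0
3: 0
Total: 3 + 3 + 1 + 0 + 0 = 7

Discordant pairs: 7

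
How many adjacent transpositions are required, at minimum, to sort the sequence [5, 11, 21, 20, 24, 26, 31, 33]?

Each adjacent swap fixes exactly one inversion, so the minimum swap count equals the number of inversions.
Count inversions — for each element, later elements that are smaller:
5: none → 0
11: none → 0
21: 20 → 1
20: none → 0
24: none → 0
26: none → 0
31: none → 0
33: none → 0
Total inversions: 0 + 0 + 1 + 0 + 0 + 0 + 0 + 0 = 1

1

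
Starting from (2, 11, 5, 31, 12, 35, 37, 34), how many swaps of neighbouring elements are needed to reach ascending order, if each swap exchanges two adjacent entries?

There are 4 swaps.

Each adjacent swap fixes exactly one inversion, so the minimum swap count equals the number of inversions.
Count inversions — for each element, later elements that are smaller:
2: none → 0
11: 5 → 1
5: none → 0
31: 12 → 1
12: none → 0
35: 34 → 1
37: 34 → 1
34: none → 0
Total inversions: 0 + 1 + 0 + 1 + 0 + 1 + 1 + 0 = 4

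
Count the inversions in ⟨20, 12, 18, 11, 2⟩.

Listing every pair i<j with a[i]>a[j] (using 1-based positions):
(1,2): 20 > 12
(1,3): 20 > 18
(1,4): 20 > 11
(1,5): 20 > 2
(2,4): 12 > 11
(2,5): 12 > 2
(3,4): 18 > 11
(3,5): 18 > 2
(4,5): 11 > 2
That's 9 pairs.

9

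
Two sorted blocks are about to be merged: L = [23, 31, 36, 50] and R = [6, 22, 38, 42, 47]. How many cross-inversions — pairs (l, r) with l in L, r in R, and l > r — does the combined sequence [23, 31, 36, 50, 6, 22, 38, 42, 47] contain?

Count, for every r in R, how many entries of L exceed r:
r = 6: 23, 31, 36, 50 → 4
r = 22: 23, 31, 36, 50 → 4
r = 38: 50 → 1
r = 42: 50 → 1
r = 47: 50 → 1
Cross-inversions: 4 + 4 + 1 + 1 + 1 = 11

Cross-inversions: 11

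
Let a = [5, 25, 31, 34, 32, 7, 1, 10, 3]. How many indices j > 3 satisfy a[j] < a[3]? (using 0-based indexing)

5 such elements

The element at index 3 is 34.
Elements after it: 32, 7, 1, 10, 3
Those smaller than 34: 32, 7, 1, 10, 3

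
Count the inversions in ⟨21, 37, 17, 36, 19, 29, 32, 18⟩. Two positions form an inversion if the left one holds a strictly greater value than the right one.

16 inversions

For each element, count later entries that are smaller:
21: 3
37: 6
17: 0
36: 4
19: 1
29: 1
32: 1
18: 0
Sum: 3 + 6 + 0 + 4 + 1 + 1 + 1 + 0 = 16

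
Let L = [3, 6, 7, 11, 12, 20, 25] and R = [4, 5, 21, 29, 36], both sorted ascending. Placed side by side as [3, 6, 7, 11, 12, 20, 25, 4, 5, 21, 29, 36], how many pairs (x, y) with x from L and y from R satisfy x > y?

13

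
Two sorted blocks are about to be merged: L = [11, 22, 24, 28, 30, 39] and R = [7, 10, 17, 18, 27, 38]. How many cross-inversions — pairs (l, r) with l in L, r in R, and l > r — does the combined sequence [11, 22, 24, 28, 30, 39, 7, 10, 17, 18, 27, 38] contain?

26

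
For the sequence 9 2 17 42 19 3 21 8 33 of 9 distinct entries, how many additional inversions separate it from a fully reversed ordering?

Maximum inversions for 9 distinct elements is C(9, 2) = 9·8/2 = 36.
Current inversions — for each element, count later smaller elements:
9: 3
2: 0
17: 2
42: 5
19: 2
3: 0
21: 1
8: 0
33: 0
Current total: 3 + 0 + 2 + 5 + 2 + 0 + 1 + 0 + 0 = 13
Shortfall: 36 − 13 = 23

23 inversions short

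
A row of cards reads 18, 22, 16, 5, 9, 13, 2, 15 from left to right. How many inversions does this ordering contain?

20

Count, for each position, how many later elements it exceeds:
18 → 16, 5, 9, 13, 2, 15 → 6
22 → 16, 5, 9, 13, 2, 15 → 6
16 → 5, 9, 13, 2, 15 → 5
5 → 2 → 1
9 → 2 → 1
13 → 2 → 1
2 → none → 0
15 → none → 0
Sum: 6 + 6 + 5 + 1 + 1 + 1 + 0 + 0 = 20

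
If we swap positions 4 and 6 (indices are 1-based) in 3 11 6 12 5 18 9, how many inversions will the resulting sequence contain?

8 inversions

Positions 4 and 6 hold 12 and 18; after swapping, the array is [3, 11, 6, 18, 5, 12, 9].
Count, for each position, how many later elements it exceeds:
3: 0
11: 3
6: 1
18: 3
5: 0
12: 1
9: 0
Sum: 0 + 3 + 1 + 3 + 0 + 1 + 0 = 8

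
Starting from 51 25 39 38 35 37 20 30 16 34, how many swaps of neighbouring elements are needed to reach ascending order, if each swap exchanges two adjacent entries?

The minimum number of adjacent swaps to sort an array equals its inversion count, since every such swap removes exactly one inversion.
Count inversions — for each element, later elements that are smaller:
51: 25, 39, 38, 35, 37, 20, 30, 16, 34 → 9
25: 20, 16 → 2
39: 38, 35, 37, 20, 30, 16, 34 → 7
38: 35, 37, 20, 30, 16, 34 → 6
35: 20, 30, 16, 34 → 4
37: 20, 30, 16, 34 → 4
20: 16 → 1
30: 16 → 1
16: none → 0
34: none → 0
Total inversions: 9 + 2 + 7 + 6 + 4 + 4 + 1 + 1 + 0 + 0 = 34

34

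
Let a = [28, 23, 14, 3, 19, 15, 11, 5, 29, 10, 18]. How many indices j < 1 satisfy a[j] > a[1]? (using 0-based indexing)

1

The element at index 1 is 23.
Elements before it: 28
Those larger than 23: 28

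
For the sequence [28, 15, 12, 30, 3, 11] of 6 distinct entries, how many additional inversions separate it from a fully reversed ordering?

4 inversions short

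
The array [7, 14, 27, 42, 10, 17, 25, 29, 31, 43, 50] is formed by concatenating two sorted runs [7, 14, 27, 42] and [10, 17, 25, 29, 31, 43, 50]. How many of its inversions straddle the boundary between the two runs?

Count, for every r in R, how many entries of L exceed r:
r = 10: 14, 27, 42 → 3
r = 17: 27, 42 → 2
r = 25: 27, 42 → 2
r = 29: 42 → 1
r = 31: 42 → 1
r = 43: none → 0
r = 50: none → 0
Cross-inversions: 3 + 2 + 2 + 1 + 1 + 0 + 0 = 9

There are 9 cross-inversions.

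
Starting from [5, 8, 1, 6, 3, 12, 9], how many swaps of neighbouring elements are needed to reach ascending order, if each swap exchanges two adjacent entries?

Each adjacent swap fixes exactly one inversion, so the minimum swap count equals the number of inversions.
Count inversions — for each element, later elements that are smaller:
5: 1, 3 → 2
8: 1, 6, 3 → 3
1: none → 0
6: 3 → 1
3: none → 0
12: 9 → 1
9: none → 0
Total inversions: 2 + 3 + 0 + 1 + 0 + 1 + 0 = 7

7 adjacent swaps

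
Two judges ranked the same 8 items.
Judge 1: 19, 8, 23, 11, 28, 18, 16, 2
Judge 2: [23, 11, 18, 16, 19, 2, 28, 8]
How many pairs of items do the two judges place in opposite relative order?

Discordant pairs: 13

Assign each item its position (1..8) in the first ordering, then rewrite the second ordering as that position sequence:
positions: 19→1, 8→2, 23→3, 11→4, 28→5, 18→6, 16→7, 2→8
second ordering as positions: [3, 4, 6, 7, 1, 8, 5, 2]
Discordant pairs = inversions in this position sequence.
3: 1, 2 → 2
4: 1, 2 → 2
6: 1, 5, 2 → 3
7: 1, 5, 2 → 3
1: 0
8: 5, 2 → 2
5: 2 → 1
2: 0
Total: 2 + 2 + 3 + 3 + 0 + 2 + 1 + 0 = 13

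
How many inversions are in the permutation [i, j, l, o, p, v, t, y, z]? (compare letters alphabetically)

1 inversion

Count, for each position, how many later elements it exceeds:
i → none → 0
j → none → 0
l → none → 0
o → none → 0
p → none → 0
v → t → 1
t → none → 0
y → none → 0
z → none → 0
Sum: 0 + 0 + 0 + 0 + 0 + 1 + 0 + 0 + 0 = 1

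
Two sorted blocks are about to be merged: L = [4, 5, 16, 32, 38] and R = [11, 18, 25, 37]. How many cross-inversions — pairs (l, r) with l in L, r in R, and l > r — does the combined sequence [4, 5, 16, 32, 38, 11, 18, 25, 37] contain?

8 cross-inversions

Count, for every r in R, how many entries of L exceed r:
r = 11: 16, 32, 38 → 3
r = 18: 32, 38 → 2
r = 25: 32, 38 → 2
r = 37: 38 → 1
Cross-inversions: 3 + 2 + 2 + 1 = 8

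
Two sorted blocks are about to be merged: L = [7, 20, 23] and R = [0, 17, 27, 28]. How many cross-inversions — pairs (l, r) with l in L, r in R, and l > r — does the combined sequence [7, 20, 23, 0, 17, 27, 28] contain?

5

For each element r of the right run, count left-run elements greater than r:
r = 0: 7, 20, 23 → 3
r = 17: 20, 23 → 2
r = 27: none → 0
r = 28: none → 0
Cross-inversions: 3 + 2 + 0 + 0 = 5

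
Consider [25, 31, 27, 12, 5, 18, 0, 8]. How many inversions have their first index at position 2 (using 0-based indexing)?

5

The element at index 2 is 27.
Elements after it: 12, 5, 18, 0, 8
Those smaller than 27: 12, 5, 18, 0, 8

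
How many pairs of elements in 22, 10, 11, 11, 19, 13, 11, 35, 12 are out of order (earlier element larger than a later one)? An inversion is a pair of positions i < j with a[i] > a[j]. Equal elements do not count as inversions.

13

Element-by-element contributions:
22 → 10, 11, 11, 19, 13, 11, 12 → 7
10 → none → 0
11 → none → 0
11 → none → 0
19 → 13, 11, 12 → 3
13 → 11, 12 → 2
11 → none → 0
35 → 12 → 1
12 → none → 0
Sum: 7 + 0 + 0 + 0 + 3 + 2 + 0 + 1 + 0 = 13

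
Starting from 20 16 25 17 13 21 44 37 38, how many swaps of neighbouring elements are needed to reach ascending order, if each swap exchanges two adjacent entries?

The minimum number of adjacent swaps to sort an array equals its inversion count, since every such swap removes exactly one inversion.
Count inversions — for each element, later elements that are smaller:
20: 16, 17, 13 → 3
16: 13 → 1
25: 17, 13, 21 → 3
17: 13 → 1
13: none → 0
21: none → 0
44: 37, 38 → 2
37: none → 0
38: none → 0
Total inversions: 3 + 1 + 3 + 1 + 0 + 0 + 2 + 0 + 0 = 10

10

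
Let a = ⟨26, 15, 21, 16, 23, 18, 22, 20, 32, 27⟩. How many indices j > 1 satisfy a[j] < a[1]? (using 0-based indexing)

The element at index 1 is 15.
Elements after it: 21, 16, 23, 18, 22, 20, 32, 27
None of them are smaller than 15.

0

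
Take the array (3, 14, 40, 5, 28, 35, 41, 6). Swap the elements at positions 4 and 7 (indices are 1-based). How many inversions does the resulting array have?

There are 14 inversions.

Positions 4 and 7 hold 5 and 41; after swapping, the array is [3, 14, 40, 41, 28, 35, 5, 6].
For each element, count later entries that are smaller:
3 → none → 0
14 → 5, 6 → 2
40 → 28, 35, 5, 6 → 4
41 → 28, 35, 5, 6 → 4
28 → 5, 6 → 2
35 → 5, 6 → 2
5 → none → 0
6 → none → 0
Sum: 0 + 2 + 4 + 4 + 2 + 2 + 0 + 0 = 14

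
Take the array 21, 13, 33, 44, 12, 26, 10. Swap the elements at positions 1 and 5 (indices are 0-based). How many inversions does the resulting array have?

Positions 1 and 5 hold 13 and 26; after swapping, the array is [21, 26, 33, 44, 12, 13, 10].
For each element, count later entries that are smaller:
21 → 12, 13, 10 → 3
26 → 12, 13, 10 → 3
33 → 12, 13, 10 → 3
44 → 12, 13, 10 → 3
12 → 10 → 1
13 → 10 → 1
10 → none → 0
Sum: 3 + 3 + 3 + 3 + 1 + 1 + 0 = 14

14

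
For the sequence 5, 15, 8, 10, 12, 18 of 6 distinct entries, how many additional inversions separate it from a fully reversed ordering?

12

Maximum inversions for 6 distinct elements is C(6, 2) = 6·5/2 = 15.
Current inversions — for each element, count later smaller elements:
5: 0
15: 3
8: 0
10: 0
12: 0
18: 0
Current total: 0 + 3 + 0 + 0 + 0 + 0 = 3
Shortfall: 15 − 3 = 12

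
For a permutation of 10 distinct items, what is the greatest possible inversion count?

45 inversions

The maximum occurs when the array is in strictly decreasing order: every one of the C(10, 2) pairs is inverted.
C(10, 2) = 10·9/2 = 45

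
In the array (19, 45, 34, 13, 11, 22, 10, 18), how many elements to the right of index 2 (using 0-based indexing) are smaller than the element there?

5

The element at index 2 is 34.
Elements after it: 13, 11, 22, 10, 18
Those smaller than 34: 13, 11, 22, 10, 18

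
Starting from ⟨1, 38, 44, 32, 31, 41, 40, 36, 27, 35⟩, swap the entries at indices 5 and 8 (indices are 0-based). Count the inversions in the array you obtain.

Positions 5 and 8 hold 41 and 27; after swapping, the array is [1, 38, 44, 32, 31, 27, 40, 36, 41, 35].
Element-by-element contributions:
1: 0
38: 5
44: 7
32: 2
31: 1
27: 0
40: 2
36: 1
41: 1
35: 0
Sum: 0 + 5 + 7 + 2 + 1 + 0 + 2 + 1 + 1 + 0 = 19

19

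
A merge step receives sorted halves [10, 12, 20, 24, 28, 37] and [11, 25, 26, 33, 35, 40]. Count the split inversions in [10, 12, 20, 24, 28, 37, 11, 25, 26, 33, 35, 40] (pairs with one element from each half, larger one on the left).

Count, for every r in R, how many entries of L exceed r:
r = 11: 12, 20, 24, 28, 37 → 5
r = 25: 28, 37 → 2
r = 26: 28, 37 → 2
r = 33: 37 → 1
r = 35: 37 → 1
r = 40: none → 0
Cross-inversions: 5 + 2 + 2 + 1 + 1 + 0 = 11

There are 11 cross-inversions.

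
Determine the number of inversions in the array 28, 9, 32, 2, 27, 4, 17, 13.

17

Element-by-element contributions:
28: 6
9: 2
32: 5
2: 0
27: 3
4: 0
17: 1
13: 0
Sum: 6 + 2 + 5 + 0 + 3 + 0 + 1 + 0 = 17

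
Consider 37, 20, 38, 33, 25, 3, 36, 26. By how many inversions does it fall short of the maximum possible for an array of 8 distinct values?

11

Maximum inversions for 8 distinct elements is C(8, 2) = 8·7/2 = 28.
Current inversions — for each element, count later smaller elements:
37: 6
20: 1
38: 5
33: 3
25: 1
3: 0
36: 1
26: 0
Current total: 6 + 1 + 5 + 3 + 1 + 0 + 1 + 0 = 17
Shortfall: 28 − 17 = 11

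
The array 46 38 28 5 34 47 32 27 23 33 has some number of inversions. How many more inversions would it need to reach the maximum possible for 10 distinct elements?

Maximum inversions for 10 distinct elements is C(10, 2) = 10·9/2 = 45.
Current inversions — for each element, count later smaller elements:
46: 8
38: 7
28: 3
5: 0
34: 4
47: 4
32: 2
27: 1
23: 0
33: 0
Current total: 8 + 7 + 3 + 0 + 4 + 4 + 2 + 1 + 0 + 0 = 29
Shortfall: 45 − 29 = 16

16 inversions short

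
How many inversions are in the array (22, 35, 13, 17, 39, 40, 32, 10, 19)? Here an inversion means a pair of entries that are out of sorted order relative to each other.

Count, for each position, how many later elements it exceeds:
22 → 13, 17, 10, 19 → 4
35 → 13, 17, 32, 10, 19 → 5
13 → 10 → 1
17 → 10 → 1
39 → 32, 10, 19 → 3
40 → 32, 10, 19 → 3
32 → 10, 19 → 2
10 → none → 0
19 → none → 0
Sum: 4 + 5 + 1 + 1 + 3 + 3 + 2 + 0 + 0 = 19

19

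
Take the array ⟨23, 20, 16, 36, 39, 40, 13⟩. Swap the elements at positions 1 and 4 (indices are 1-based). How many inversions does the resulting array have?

Positions 1 and 4 hold 23 and 36; after swapping, the array is [36, 20, 16, 23, 39, 40, 13].
Element-by-element contributions:
36 → 20, 16, 23, 13 → 4
20 → 16, 13 → 2
16 → 13 → 1
23 → 13 → 1
39 → 13 → 1
40 → 13 → 1
13 → none → 0
Sum: 4 + 2 + 1 + 1 + 1 + 1 + 0 = 10

10 inversions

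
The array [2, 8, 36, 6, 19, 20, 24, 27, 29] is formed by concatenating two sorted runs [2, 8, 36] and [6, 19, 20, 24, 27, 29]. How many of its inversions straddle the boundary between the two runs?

There are 7 cross-inversions.

Take each right-half value and tally the left-half values above it:
r = 6: 8, 36 → 2
r = 19: 36 → 1
r = 20: 36 → 1
r = 24: 36 → 1
r = 27: 36 → 1
r = 29: 36 → 1
Cross-inversions: 2 + 1 + 1 + 1 + 1 + 1 = 7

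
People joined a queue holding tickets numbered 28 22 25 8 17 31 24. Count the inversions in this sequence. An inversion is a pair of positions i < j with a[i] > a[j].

11 inversions

Element-by-element contributions:
28 → 22, 25, 8, 17, 24 → 5
22 → 8, 17 → 2
25 → 8, 17, 24 → 3
8 → none → 0
17 → none → 0
31 → 24 → 1
24 → none → 0
Sum: 5 + 2 + 3 + 0 + 0 + 1 + 0 = 11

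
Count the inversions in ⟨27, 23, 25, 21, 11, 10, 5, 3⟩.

27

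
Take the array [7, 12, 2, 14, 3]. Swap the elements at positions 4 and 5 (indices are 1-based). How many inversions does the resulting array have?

Positions 4 and 5 hold 14 and 3; after swapping, the array is [7, 12, 2, 3, 14].
Sweep left to right; for each value list the smaller values that follow it:
7 → 2, 3 → 2
12 → 2, 3 → 2
2 → none → 0
3 → none → 0
14 → none → 0
Sum: 2 + 2 + 0 + 0 + 0 = 4

4 inversions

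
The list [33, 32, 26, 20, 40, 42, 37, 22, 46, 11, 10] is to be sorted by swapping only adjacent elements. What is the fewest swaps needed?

33

The minimum number of adjacent swaps to sort an array equals its inversion count, since every such swap removes exactly one inversion.
Count inversions — for each element, later elements that are smaller:
33: 32, 26, 20, 22, 11, 10 → 6
32: 26, 20, 22, 11, 10 → 5
26: 20, 22, 11, 10 → 4
20: 11, 10 → 2
40: 37, 22, 11, 10 → 4
42: 37, 22, 11, 10 → 4
37: 22, 11, 10 → 3
22: 11, 10 → 2
46: 11, 10 → 2
11: 10 → 1
10: none → 0
Total inversions: 6 + 5 + 4 + 2 + 4 + 4 + 3 + 2 + 2 + 1 + 0 = 33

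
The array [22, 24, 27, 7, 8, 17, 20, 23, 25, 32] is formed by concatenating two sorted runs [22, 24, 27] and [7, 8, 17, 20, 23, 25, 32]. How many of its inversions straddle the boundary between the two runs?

15

For each element r of the right run, count left-run elements greater than r:
r = 7: 22, 24, 27 → 3
r = 8: 22, 24, 27 → 3
r = 17: 22, 24, 27 → 3
r = 20: 22, 24, 27 → 3
r = 23: 24, 27 → 2
r = 25: 27 → 1
r = 32: none → 0
Cross-inversions: 3 + 3 + 3 + 3 + 2 + 1 + 0 = 15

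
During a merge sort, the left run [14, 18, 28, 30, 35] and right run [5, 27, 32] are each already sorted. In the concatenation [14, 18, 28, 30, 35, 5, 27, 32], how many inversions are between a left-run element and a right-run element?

9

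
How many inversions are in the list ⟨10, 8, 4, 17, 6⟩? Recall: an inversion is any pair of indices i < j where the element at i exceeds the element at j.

6

Inversion pairs (indices are 1-based):
(1,2): 10 > 8
(1,3): 10 > 4
(1,5): 10 > 6
(2,3): 8 > 4
(2,5): 8 > 6
(4,5): 17 > 6
That's 6 pairs.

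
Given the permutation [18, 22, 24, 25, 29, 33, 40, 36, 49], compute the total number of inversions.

1 inversion

Count, for each position, how many later elements it exceeds:
18 → none → 0
22 → none → 0
24 → none → 0
25 → none → 0
29 → none → 0
33 → none → 0
40 → 36 → 1
36 → none → 0
49 → none → 0
Sum: 0 + 0 + 0 + 0 + 0 + 0 + 1 + 0 + 0 = 1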